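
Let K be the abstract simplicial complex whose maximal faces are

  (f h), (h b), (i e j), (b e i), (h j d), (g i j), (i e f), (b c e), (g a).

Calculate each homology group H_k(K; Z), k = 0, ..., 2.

H_0 = Z,  H_1 = Z^2,  H_2 = 0.

Take the total order a < b < c < d < e < f < g < h < i < j on the vertex set. Then K (dimension 2) consists of the simplices:

  0-simplices (10): a, b, c, d, e, f, g, h, i, j
  1-simplices (17): ag, bc, be, bh, bi, ce, dh, dj, ef, ei, ej, fh, fi, gi, gj, hj, ij
  2-simplices (6): bce, bei, dhj, efi, eij, gij

giving chain groups C_0 ≅ Z^10, C_1 ≅ Z^17, C_2 ≅ Z^6.

The boundary map ∂_1: C_1 → C_0 sends each edge [p,q] (with p < q) to q − p.
The 10×17 boundary matrix has rank 9 and Smith normal form diag(1,1,1,1,1,1,1,1,1).

Boundary ∂_2: C_2 → C_1 sends each 2-simplex [p,q,r] to [q,r] − [p,r] + [p,q]. For instance
  ∂efi = fi − ei + ef,
  ∂dhj = hj − dj + dh.
The 17×6 boundary matrix has rank 6 and Smith normal form diag(1,1,1,1,1,1).

Computing H_k = (kernel of ∂_k) / (image of ∂_{k+1}):

  H_0: rank C_0 − rank ∂_1 = 10 − 9 = 1, and the invariant factors of ∂_1 are all 1, so H_0 = Z.
  H_1: rank ker ∂_1 − rank ∂_2 = (17 − 9) − 6 = 2, and the invariant factors of ∂_2 are all 1, so H_1 = Z^2.
  H_2: rank ker ∂_2 − rank ∂_3 = (6 − 6) − 0 = 0, and there is no ∂_3, so H_2 = 0.

As a check, the Euler characteristic is 10 − 17 + 6 = -1, which agrees with 1 − 2 + 0 = -1.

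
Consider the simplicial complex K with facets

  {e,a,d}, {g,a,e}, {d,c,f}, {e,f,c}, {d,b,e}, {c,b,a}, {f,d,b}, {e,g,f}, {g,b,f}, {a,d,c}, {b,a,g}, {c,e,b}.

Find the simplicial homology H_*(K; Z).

Take the total order a < b < c < d < e < f < g on the vertex set. Then K (dimension 2) consists of the simplices:

  0-simplices (7): a, b, c, d, e, f, g
  1-simplices (18): ab, ac, ad, ae, ag, bc, bd, be, bf, bg, cd, ce, cf, de, df, ef, eg, fg
  2-simplices (12): abc, abg, acd, ade, aeg, bce, bde, bdf, bfg, cdf, cef, efg

so the chain groups are C_0 ≅ Z^7, C_1 ≅ Z^18, C_2 ≅ Z^12.

Boundary ∂_1: C_1 → C_0 sends each edge [p,q] (with p < q) to q − p.
This gives a 7×18 integer matrix of rank 6; reducing to Smith normal form yields diagonal entries (1,1,1,1,1,1).

∂_2: C_2 → C_1 maps a triangle to the signed sum of its edges. For instance
  ∂acd = cd − ad + ac,
  ∂abc = bc − ac + ab.
The 18×12 boundary matrix has rank 12 and Smith normal form diag(1,1,1,1,1,1,1,1,1,1,1,2).

Computing H_k = (kernel of ∂_k) / (image of ∂_{k+1}):

  H_0: rank C_0 − rank ∂_1 = 7 − 6 = 1, and the invariant factors of ∂_1 are all 1, so H_0 = Z.
  H_1: rank ker ∂_1 − rank ∂_2 = (18 − 6) − 12 = 0, and ∂_2 has invariant factor 2 > 1, so H_1 = Z/2.
  H_2: rank ker ∂_2 − rank ∂_3 = (12 − 12) − 0 = 0, and there is no ∂_3, so H_2 = 0.

H_0 ≅ Z,  H_1 ≅ Z/2,  H_2 = 0.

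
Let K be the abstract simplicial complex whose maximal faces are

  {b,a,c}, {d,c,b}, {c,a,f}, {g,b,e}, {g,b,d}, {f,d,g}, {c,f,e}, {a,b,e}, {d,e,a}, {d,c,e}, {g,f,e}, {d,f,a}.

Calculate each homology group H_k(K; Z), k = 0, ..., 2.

H_0 = Z,  H_1 = Z/2,  H_2 = 0.

Order the vertices as a < b < c < d < e < f < g. Listing each simplex with vertices in this order, K has dimension 2 with simplices:

  0-simplices (7): a, b, c, d, e, f, g
  1-simplices (18): ab, ac, ad, ae, af, bc, bd, be, bg, cd, ce, cf, de, df, dg, ef, eg, fg
  2-simplices (12): abc, abe, acf, ade, adf, bcd, bdg, beg, cde, cef, dfg, efg

so the chain groups are C_0 ≅ Z^7, C_1 ≅ Z^18, C_2 ≅ Z^12.

∂_1: C_1 → C_0 sends each edge [p,q] (with p < q) to q − p.
As a 7×18 matrix over Z this has rank 6, with invariant factors (1,1,1,1,1,1).

∂_2: C_2 → C_1 acts by ∂[p,q,r] = [q,r] − [p,r] + [p,q]. For instance
  ∂cef = ef − cf + ce,
  ∂adf = df − af + ad.
The resulting 18×12 matrix has rank 12, and its Smith normal form has invariant factors (1,1,1,1,1,1,1,1,1,1,1,2).

From H_k ≅ ker(∂_k) / im(∂_{k+1}) we obtain:

  H_0: rank C_0 − rank ∂_1 = 7 − 6 = 1, and the invariant factors of ∂_1 are all 1, so H_0 = Z.
  H_1: rank ker ∂_1 − rank ∂_2 = (18 − 6) − 12 = 0, and ∂_2 has invariant factor 2 > 1, so H_1 = Z/2.
  H_2: rank ker ∂_2 − rank ∂_3 = (12 − 12) − 0 = 0, and there is no ∂_3, so H_2 = 0.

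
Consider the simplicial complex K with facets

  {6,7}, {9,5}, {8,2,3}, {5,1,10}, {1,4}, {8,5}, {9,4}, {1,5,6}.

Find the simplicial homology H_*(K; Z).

We work with the vertex ordering 1 < 2 < 3 < 4 < 5 < 6 < 7 < 8 < 9 < 10. The simplices of K, each written with vertices in increasing order, are:

  0-simplices (10): [1], [2], [3], [4], [5], [6], [7], [8], [9], [10]
  1-simplices (13): [1,4], [1,5], [1,6], [1,10], [2,3], [2,8], [3,8], [4,9], [5,6], [5,8], [5,9], [5,10], [6,7]
  2-simplices (3): [1,5,6], [1,5,10], [2,3,8]

Hence C_0 ≅ Z^10, C_1 ≅ Z^13, C_2 ≅ Z^3.

Boundary ∂_1: C_1 → C_0 maps an edge to its endpoints' difference, ∂[p,q] = q − p.
The resulting 10×13 matrix has rank 9, and its Smith normal form has invariant factors (1,1,1,1,1,1,1,1,1).

The boundary map ∂_2: C_2 → C_1 sends each 2-simplex [p,q,r] to [q,r] − [p,r] + [p,q]. For instance
  ∂[1,5,6] = [5,6] − [1,6] + [1,5],
  ∂[2,3,8] = [3,8] − [2,8] + [2,3].
The resulting 13×3 matrix has rank 3, and its Smith normal form has invariant factors (1,1,1).

Now H_k = ker ∂_k / im ∂_{k+1}, so:

  H_0: rank C_0 − rank ∂_1 = 10 − 9 = 1, and the invariant factors of ∂_1 are all 1, so H_0 ≅ Z.
  H_1: rank ker ∂_1 − rank ∂_2 = (13 − 9) − 3 = 1, and the invariant factors of ∂_2 are all 1, so H_1 ≅ Z.
  H_2: rank ker ∂_2 − rank ∂_3 = (3 − 3) − 0 = 0, and there is no ∂_3, so H_2 ≅ 0.

H_0 ≅ Z,  H_1 ≅ Z,  H_2 = 0.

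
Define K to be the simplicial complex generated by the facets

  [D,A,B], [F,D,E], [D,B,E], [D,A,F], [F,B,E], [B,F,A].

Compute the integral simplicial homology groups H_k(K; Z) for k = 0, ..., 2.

H_0 ≅ Z,  H_1 = 0,  H_2 ≅ Z.

Take the total order A < B < D < E < F on the vertex set. Then K (dimension 2) consists of the simplices:

  0-simplices (5): A, B, D, E, F
  1-simplices (9): AB, AD, AF, BD, BE, BF, DE, DF, EF
  2-simplices (6): ABD, ABF, ADF, BDE, BEF, DEF

Hence C_0 ≅ Z^5, C_1 ≅ Z^9, C_2 ≅ Z^6.

The boundary map ∂_1: C_1 → C_0 is given by ∂[p,q] = [q] − [p]. For instance
  ∂DF = F − D.
The 5×9 boundary matrix has rank 4 and Smith normal form diag(1,1,1,1).

The boundary map ∂_2: C_2 → C_1 acts by ∂[p,q,r] = [q,r] − [p,r] + [p,q]. For instance
  ∂ADF = DF − AF + AD,
  ∂ABF = BF − AF + AB.
The 9×6 boundary matrix has rank 5 and Smith normal form diag(1,1,1,1,1).

Now H_k = ker ∂_k / im ∂_{k+1}, so:

  H_0: rank C_0 − rank ∂_1 = 5 − 4 = 1, and the invariant factors of ∂_1 are all 1, so H_0 ≅ Z.
  H_1: rank ker ∂_1 − rank ∂_2 = (9 − 4) − 5 = 0, and the invariant factors of ∂_2 are all 1, so H_1 ≅ 0.
  H_2: rank ker ∂_2 − rank ∂_3 = (6 − 5) − 0 = 1, and there is no ∂_3, so H_2 ≅ Z.

(K is a triangulation of the 2-sphere S^2.)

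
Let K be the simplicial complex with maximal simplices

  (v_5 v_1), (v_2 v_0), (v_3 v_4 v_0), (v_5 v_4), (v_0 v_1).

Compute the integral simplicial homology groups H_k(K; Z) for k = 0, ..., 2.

H_0 = Z,  H_1 = Z,  H_2 = 0.

Take the total order v_0 < v_1 < v_2 < v_3 < v_4 < v_5 on the vertex set. Then K (dimension 2) consists of the simplices:

  0-simplices (6): [v_0], [v_1], [v_2], [v_3], [v_4], [v_5]
  1-simplices (7): [v_0,v_1], [v_0,v_2], [v_0,v_3], [v_0,v_4], [v_1,v_5], [v_3,v_4], [v_4,v_5]
  2-simplices (1): [v_0,v_3,v_4]

so the chain groups are C_0 ≅ Z^6, C_1 ≅ Z^7, C_2 ≅ Z^1.

∂_1: C_1 → C_0 sends each edge [p,q] (with p < q) to q − p. For instance
  ∂[v_0,v_3] = [v_3] − [v_0].
As a 6×7 matrix over Z this has rank 5, with invariant factors (1,1,1,1,1).

∂_2: C_2 → C_1 acts by ∂[p,q,r] = [q,r] − [p,r] + [p,q]. For instance
  ∂[v_0,v_3,v_4] = [v_3,v_4] − [v_0,v_4] + [v_0,v_3].
This gives a 7×1 integer matrix of rank 1; reducing to Smith normal form yields diagonal entries (1).

Computing H_k = (kernel of ∂_k) / (image of ∂_{k+1}):

  H_0: rank C_0 − rank ∂_1 = 6 − 5 = 1, and the invariant factors of ∂_1 are all 1, so H_0 = Z.
  H_1: rank ker ∂_1 − rank ∂_2 = (7 − 5) − 1 = 1, and the invariant factors of ∂_2 are all 1, so H_1 = Z.
  H_2: rank ker ∂_2 − rank ∂_3 = (1 − 1) − 0 = 0, and there is no ∂_3, so H_2 = 0.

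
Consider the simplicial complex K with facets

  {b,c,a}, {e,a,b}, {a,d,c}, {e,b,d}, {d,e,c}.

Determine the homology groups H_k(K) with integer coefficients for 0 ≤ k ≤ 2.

We work with the vertex ordering a < b < c < d < e. The simplices of K, each written with vertices in increasing order, are:

  0-simplices (5): a, b, c, d, e
  1-simplices (10): ab, ac, ad, ae, bc, bd, be, cd, ce, de
  2-simplices (5): abc, abe, acd, bde, cde

so the chain groups are C_0 ≅ Z^5, C_1 ≅ Z^10, C_2 ≅ Z^5.

∂_1: C_1 → C_0 maps an edge to its endpoints' difference, ∂[p,q] = q − p. For instance
  ∂ae = e − a.
The resulting 5×10 matrix has rank 4, and its Smith normal form has invariant factors (1,1,1,1).

Boundary ∂_2: C_2 → C_1 maps a triangle to the signed sum of its edges. For instance
  ∂abc = bc − ac + ab,
  ∂abe = be − ae + ab.
The 10×5 boundary matrix has rank 5 and Smith normal form diag(1,1,1,1,1).

Reading off H_k = ker ∂_k / im ∂_{k+1}:

  H_0: rank C_0 − rank ∂_1 = 5 − 4 = 1, and the invariant factors of ∂_1 are all 1, so H_0 ≅ Z.
  H_1: rank ker ∂_1 − rank ∂_2 = (10 − 4) − 5 = 1, and the invariant factors of ∂_2 are all 1, so H_1 ≅ Z.
  H_2: rank ker ∂_2 − rank ∂_3 = (5 − 5) − 0 = 0, and there is no ∂_3, so H_2 ≅ 0.

As a check, the Euler characteristic is 5 − 10 + 5 = 0, which agrees with 1 − 1 + 0 = 0.
(K is a triangulation of the Möbius band.)

H_0 = Z,  H_1 = Z,  H_2 = 0.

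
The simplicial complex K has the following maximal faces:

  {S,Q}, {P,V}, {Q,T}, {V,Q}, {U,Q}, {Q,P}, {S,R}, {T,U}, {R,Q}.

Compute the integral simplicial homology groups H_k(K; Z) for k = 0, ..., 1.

H_0 = Z,  H_1 = Z^3.

Take the total order P < Q < R < S < T < U < V on the vertex set. Then K (dimension 1) consists of the simplices:

  0-simplices (7): P, Q, R, S, T, U, V
  1-simplices (9): PQ, PV, QR, QS, QT, QU, QV, RS, TU

so the chain groups are C_0 ≅ Z^7, C_1 ≅ Z^9.

∂_1: C_1 → C_0 sends each edge [p,q] (with p < q) to q − p. For instance
  ∂QT = T − Q.
This gives a 7×9 integer matrix of rank 6; reducing to Smith normal form yields diagonal entries (1,1,1,1,1,1).

Reading off H_k = ker ∂_k / im ∂_{k+1}:

  H_0: rank C_0 − rank ∂_1 = 7 − 6 = 1, and the invariant factors of ∂_1 are all 1, so H_0 = Z.
  H_1: rank ker ∂_1 − rank ∂_2 = (9 − 6) − 0 = 3, and there is no ∂_2, so H_1 = Z^3.

As a check, the Euler characteristic is 7 − 9 = -2, which agrees with 1 − 3 = -2.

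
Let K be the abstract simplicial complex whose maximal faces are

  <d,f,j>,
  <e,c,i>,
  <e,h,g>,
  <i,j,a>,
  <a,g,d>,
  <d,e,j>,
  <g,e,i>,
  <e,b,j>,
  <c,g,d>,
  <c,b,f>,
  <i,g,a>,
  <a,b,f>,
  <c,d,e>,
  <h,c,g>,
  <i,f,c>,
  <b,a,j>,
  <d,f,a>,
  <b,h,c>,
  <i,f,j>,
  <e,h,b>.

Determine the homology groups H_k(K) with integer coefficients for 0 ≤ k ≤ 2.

K has 10 vertices, 30 edges, 20 triangles.
rank ∂_0 = 0, rank ∂_1 = 9 ⇒ b_0 = 10 − 0 − 9 = 1; all invariant factors of ∂_1 are 1 so no torsion. So H_0 = Z.
rank ∂_1 = 9, rank ∂_2 = 20 ⇒ b_1 = 30 − 9 − 20 = 1; ∂_2 has invariant factor(s) [2] giving torsion. So H_1 = Z × Z/2.
rank ∂_2 = 20, rank ∂_3 = 0 ⇒ b_2 = 20 − 20 − 0 = 0. So H_2 = 0.

H_0 ≅ Z,  H_1 ≅ Z × Z/2,  H_2 = 0.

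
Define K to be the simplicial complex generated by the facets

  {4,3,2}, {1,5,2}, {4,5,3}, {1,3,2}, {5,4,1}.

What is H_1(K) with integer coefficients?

Take the total order 1 < 2 < 3 < 4 < 5 on the vertex set. Then K (dimension 2) consists of the simplices:

  0-simplices (5): [1], [2], [3], [4], [5]
  1-simplices (10): [1,2], [1,3], [1,4], [1,5], [2,3], [2,4], [2,5], [3,4], [3,5], [4,5]
  2-simplices (5): [1,2,3], [1,2,5], [1,4,5], [2,3,4], [3,4,5]

Hence C_0 ≅ Z^5, C_1 ≅ Z^10, C_2 ≅ Z^5.

Boundary ∂_1: C_1 → C_0 is given by ∂[p,q] = [q] − [p].
The resulting 5×10 matrix has rank 4, and its Smith normal form has invariant factors (1,1,1,1).

The boundary map ∂_2: C_2 → C_1 maps a triangle to the signed sum of its edges. For instance
  ∂[2,3,4] = [3,4] − [2,4] + [2,3],
  ∂[1,2,3] = [2,3] − [1,3] + [1,2].
As a 10×5 matrix over Z this has rank 5, with invariant factors (1,1,1,1,1).

Now H_k = ker ∂_k / im ∂_{k+1}, so:

  H_1: rank ker ∂_1 − rank ∂_2 = (10 − 4) − 5 = 1, and the invariant factors of ∂_2 are all 1, so H_1 = Z.

(K is a triangulation of the Möbius band.)

H_1 ≅ Z.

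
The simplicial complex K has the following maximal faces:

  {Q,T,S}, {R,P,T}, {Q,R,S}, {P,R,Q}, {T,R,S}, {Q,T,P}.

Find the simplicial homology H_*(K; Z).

Take the total order P < Q < R < S < T on the vertex set. Then K (dimension 2) consists of the simplices:

  0-simplices (5): P, Q, R, S, T
  1-simplices (9): PQ, PR, PT, QR, QS, QT, RS, RT, ST
  2-simplices (6): PQR, PQT, PRT, QRS, QST, RST

giving chain groups C_0 ≅ Z^5, C_1 ≅ Z^9, C_2 ≅ Z^6.

∂_1: C_1 → C_0 maps an edge to its endpoints' difference, ∂[p,q] = q − p.
This gives a 5×9 integer matrix of rank 4; reducing to Smith normal form yields diagonal entries (1,1,1,1).

∂_2: C_2 → C_1 maps a triangle to the signed sum of its edges. For instance
  ∂QRS = RS − QS + QR,
  ∂RST = ST − RT + RS.
As a 9×6 matrix over Z this has rank 5, with invariant factors (1,1,1,1,1).

From H_k ≅ ker(∂_k) / im(∂_{k+1}) we obtain:

  H_0: rank C_0 − rank ∂_1 = 5 − 4 = 1, and the invariant factors of ∂_1 are all 1, so H_0 = Z.
  H_1: rank ker ∂_1 − rank ∂_2 = (9 − 4) − 5 = 0, and the invariant factors of ∂_2 are all 1, so H_1 = 0.
  H_2: rank ker ∂_2 − rank ∂_3 = (6 − 5) − 0 = 1, and there is no ∂_3, so H_2 = Z.

H_0 = Z,  H_1 = 0,  H_2 = Z.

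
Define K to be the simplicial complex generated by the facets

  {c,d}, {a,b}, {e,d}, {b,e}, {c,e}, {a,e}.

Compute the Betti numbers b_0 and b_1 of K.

b_0 = 1, b_1 = 2.

Fix the vertex order a < b < c < d < e and write every simplex with vertices in increasing order. Then dim K = 1 and the simplices of K are:

  0-simplices (5): a, b, c, d, e
  1-simplices (6): ab, ae, be, cd, ce, de

Hence C_0 ≅ Z^5, C_1 ≅ Z^6.

∂_1: C_1 → C_0 sends each edge [p,q] (with p < q) to q − p. For instance
  ∂de = e − d.
This gives a 5×6 integer matrix of rank 4; reducing to Smith normal form yields diagonal entries (1,1,1,1).

Now H_k = ker ∂_k / im ∂_{k+1}, so:

  H_0: rank C_0 − rank ∂_1 = 5 − 4 = 1, and the invariant factors of ∂_1 are all 1, so H_0 ≅ Z.
  H_1: rank ker ∂_1 − rank ∂_2 = (6 − 4) − 0 = 2, and there is no ∂_2, so H_1 ≅ Z^2.

As a check, the Euler characteristic is 5 − 6 = -1, which agrees with 1 − 2 = -1.

Hence the Betti numbers are b_0 = 1, b_1 = 2.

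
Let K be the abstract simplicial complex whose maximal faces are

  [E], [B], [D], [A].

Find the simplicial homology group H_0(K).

K has 4 vertices.
rank ∂_0 = 0, rank ∂_1 = 0 ⇒ b_0 = 4 − 0 − 0 = 4. So H_0 = Z^4.

H_0 ≅ Z^4.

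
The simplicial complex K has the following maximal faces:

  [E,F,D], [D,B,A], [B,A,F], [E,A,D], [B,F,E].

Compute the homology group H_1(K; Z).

H_1 ≅ Z.

K has 5 vertices, 10 edges, 5 triangles.
rank ∂_1 = 4, rank ∂_2 = 5 ⇒ b_1 = 10 − 4 − 5 = 1; all invariant factors of ∂_2 are 1 so no torsion. So H_1 = Z.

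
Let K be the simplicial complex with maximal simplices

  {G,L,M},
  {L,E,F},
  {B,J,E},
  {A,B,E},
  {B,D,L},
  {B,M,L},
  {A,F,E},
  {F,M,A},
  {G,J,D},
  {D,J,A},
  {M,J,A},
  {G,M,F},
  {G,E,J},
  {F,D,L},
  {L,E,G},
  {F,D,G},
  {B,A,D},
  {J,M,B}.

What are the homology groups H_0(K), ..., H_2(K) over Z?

H_0 = Z,  H_1 = Z ⊕ Z/2,  H_2 = 0.

We work with the vertex ordering A < B < D < E < F < G < J < L < M. The simplices of K, each written with vertices in increasing order, are:

  0-simplices (9): A, B, D, E, F, G, J, L, M
  1-simplices (27): AB, AD, AE, AF, AJ, AM, BD, BE, BJ, BL, BM, DF, DG, DJ, DL, EF, EG, EJ, EL, FG, FL, FM, GJ, GL, GM, JM, LM
  2-simplices (18): ABD, ABE, ADJ, AEF, AFM, AJM, BDL, BEJ, BJM, BLM, DFG, DFL, DGJ, EFL, EGJ, EGL, FGM, GLM

so the chain groups are C_0 ≅ Z^9, C_1 ≅ Z^27, C_2 ≅ Z^18.

Boundary ∂_1: C_1 → C_0 maps an edge to its endpoints' difference, ∂[p,q] = q − p.
The resulting 9×27 matrix has rank 8, and its Smith normal form has invariant factors (1,1,1,1,1,1,1,1).

The boundary map ∂_2: C_2 → C_1 sends each 2-simplex [p,q,r] to [q,r] − [p,r] + [p,q]. For instance
  ∂ADJ = DJ − AJ + AD,
  ∂ABD = BD − AD + AB.
The resulting 27×18 matrix has rank 18, and its Smith normal form has invariant factors (1,1,1,1,1,1,1,1,1,1,1,1,1,1,1,1,1,2).

From H_k ≅ ker(∂_k) / im(∂_{k+1}) we obtain:

  H_0: rank C_0 − rank ∂_1 = 9 − 8 = 1, and the invariant factors of ∂_1 are all 1, so H_0 = Z.
  H_1: rank ker ∂_1 − rank ∂_2 = (27 − 8) − 18 = 1, and ∂_2 has invariant factor 2 > 1, so H_1 = Z ⊕ Z/2.
  H_2: rank ker ∂_2 − rank ∂_3 = (18 − 18) − 0 = 0, and there is no ∂_3, so H_2 = 0.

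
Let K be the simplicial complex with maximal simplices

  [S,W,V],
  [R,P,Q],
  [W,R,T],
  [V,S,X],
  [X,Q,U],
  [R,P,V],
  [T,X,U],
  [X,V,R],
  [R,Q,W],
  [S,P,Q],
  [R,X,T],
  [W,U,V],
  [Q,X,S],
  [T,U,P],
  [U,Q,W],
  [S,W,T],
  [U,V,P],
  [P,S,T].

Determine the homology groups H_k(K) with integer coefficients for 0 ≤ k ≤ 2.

H_0 ≅ Z,  H_1 ≅ Z^2,  H_2 ≅ Z.

Take the total order P < Q < R < S < T < U < V < W < X on the vertex set. Then K (dimension 2) consists of the simplices:

  0-simplices (9): P, Q, R, S, T, U, V, W, X
  1-simplices (27): PQ, PR, PS, PT, PU, PV, QR, QS, QU, QW, QX, RT, RV, RW, RX, ST, SV, SW, SX, TU, TW, TX, UV, UW, UX, VW, VX
  2-simplices (18): PQR, PQS, PRV, PST, PTU, PUV, QRW, QSX, QUW, QUX, RTW, RTX, RVX, STW, SVW, SVX, TUX, UVW

Hence C_0 ≅ Z^9, C_1 ≅ Z^27, C_2 ≅ Z^18.

Boundary ∂_1: C_1 → C_0 is given by ∂[p,q] = [q] − [p].
This gives a 9×27 integer matrix of rank 8; reducing to Smith normal form yields diagonal entries (1,1,1,1,1,1,1,1).

∂_2: C_2 → C_1 acts by ∂[p,q,r] = [q,r] − [p,r] + [p,q]. For instance
  ∂SVW = VW − SW + SV,
  ∂RTW = TW − RW + RT.
The resulting 27×18 matrix has rank 17, and its Smith normal form has invariant factors (1,1,1,1,1,1,1,1,1,1,1,1,1,1,1,1,1).

From H_k ≅ ker(∂_k) / im(∂_{k+1}) we obtain:

  H_0: rank C_0 − rank ∂_1 = 9 − 8 = 1, and the invariant factors of ∂_1 are all 1, so H_0 ≅ Z.
  H_1: rank ker ∂_1 − rank ∂_2 = (27 − 8) − 17 = 2, and the invariant factors of ∂_2 are all 1, so H_1 ≅ Z^2.
  H_2: rank ker ∂_2 − rank ∂_3 = (18 − 17) − 0 = 1, and there is no ∂_3, so H_2 ≅ Z.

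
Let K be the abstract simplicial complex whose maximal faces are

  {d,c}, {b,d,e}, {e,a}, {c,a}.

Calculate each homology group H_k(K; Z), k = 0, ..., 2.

Take the total order a < b < c < d < e on the vertex set. Then K (dimension 2) consists of the simplices:

  0-simplices (5): a, b, c, d, e
  1-simplices (6): ac, ae, bd, be, cd, de
  2-simplices (1): bde

Hence C_0 ≅ Z^5, C_1 ≅ Z^6, C_2 ≅ Z^1.

Boundary ∂_1: C_1 → C_0 sends each edge [p,q] (with p < q) to q − p.
As a 5×6 matrix over Z this has rank 4, with invariant factors (1,1,1,1).

∂_2: C_2 → C_1 maps a triangle to the signed sum of its edges. For instance
  ∂bde = de − be + bd.
This gives a 6×1 integer matrix of rank 1; reducing to Smith normal form yields diagonal entries (1).

Reading off H_k = ker ∂_k / im ∂_{k+1}:

  H_0: rank C_0 − rank ∂_1 = 5 − 4 = 1, and the invariant factors of ∂_1 are all 1, so H_0 = Z.
  H_1: rank ker ∂_1 − rank ∂_2 = (6 − 4) − 1 = 1, and the invariant factors of ∂_2 are all 1, so H_1 = Z.
  H_2: rank ker ∂_2 − rank ∂_3 = (1 − 1) − 0 = 0, and there is no ∂_3, so H_2 = 0.

As a check, the Euler characteristic is 5 − 6 + 1 = 0, which agrees with 1 − 1 + 0 = 0.

H_0 = Z,  H_1 = Z,  H_2 = 0.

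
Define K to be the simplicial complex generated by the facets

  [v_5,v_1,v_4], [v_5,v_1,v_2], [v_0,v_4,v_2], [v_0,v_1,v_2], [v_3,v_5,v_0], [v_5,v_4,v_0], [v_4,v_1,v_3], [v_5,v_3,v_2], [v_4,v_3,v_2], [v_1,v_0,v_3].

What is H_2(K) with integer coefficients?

K has 6 vertices, 15 edges, 10 triangles.
rank ∂_2 = 10, rank ∂_3 = 0 ⇒ b_2 = 10 − 10 − 0 = 0. So H_2 = 0.

H_2 ≅ 0.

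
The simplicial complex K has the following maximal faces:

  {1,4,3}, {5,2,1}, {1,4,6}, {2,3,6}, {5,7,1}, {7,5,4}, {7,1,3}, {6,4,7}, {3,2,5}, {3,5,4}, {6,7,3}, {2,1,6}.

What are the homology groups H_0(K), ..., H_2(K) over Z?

We work with the vertex ordering 1 < 2 < 3 < 4 < 5 < 6 < 7. The simplices of K, each written with vertices in increasing order, are:

  0-simplices (7): [1], [2], [3], [4], [5], [6], [7]
  1-simplices (18): [1,2], [1,3], [1,4], [1,5], [1,6], [1,7], [2,3], [2,5], [2,6], [3,4], [3,5], [3,6], [3,7], [4,5], [4,6], [4,7], [5,7], [6,7]
  2-simplices (12): [1,2,5], [1,2,6], [1,3,4], [1,3,7], [1,4,6], [1,5,7], [2,3,5], [2,3,6], [3,4,5], [3,6,7], [4,5,7], [4,6,7]

Hence C_0 ≅ Z^7, C_1 ≅ Z^18, C_2 ≅ Z^12.

∂_1: C_1 → C_0 maps an edge to its endpoints' difference, ∂[p,q] = q − p.
The 7×18 boundary matrix has rank 6 and Smith normal form diag(1,1,1,1,1,1).

∂_2: C_2 → C_1 sends each 2-simplex [p,q,r] to [q,r] − [p,r] + [p,q]. For instance
  ∂[4,6,7] = [6,7] − [4,7] + [4,6],
  ∂[2,3,6] = [3,6] − [2,6] + [2,3].
The 18×12 boundary matrix has rank 12 and Smith normal form diag(1,1,1,1,1,1,1,1,1,1,1,2).

Reading off H_k = ker ∂_k / im ∂_{k+1}:

  H_0: rank C_0 − rank ∂_1 = 7 − 6 = 1, and the invariant factors of ∂_1 are all 1, so H_0 ≅ Z.
  H_1: rank ker ∂_1 − rank ∂_2 = (18 − 6) − 12 = 0, and ∂_2 has invariant factor 2 > 1, so H_1 ≅ Z/2.
  H_2: rank ker ∂_2 − rank ∂_3 = (12 − 12) − 0 = 0, and there is no ∂_3, so H_2 ≅ 0.

As a check, the Euler characteristic is 7 − 18 + 12 = 1, which agrees with 1 − 0 + 0 = 1.

H_0 ≅ Z,  H_1 ≅ Z/2,  H_2 = 0.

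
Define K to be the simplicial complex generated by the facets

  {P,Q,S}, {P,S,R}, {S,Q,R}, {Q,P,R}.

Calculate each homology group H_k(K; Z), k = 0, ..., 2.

Order the vertices as P < Q < R < S. Listing each simplex with vertices in this order, K has dimension 2 with simplices:

  0-simplices (4): P, Q, R, S
  1-simplices (6): PQ, PR, PS, QR, QS, RS
  2-simplices (4): PQR, PQS, PRS, QRS

giving chain groups C_0 ≅ Z^4, C_1 ≅ Z^6, C_2 ≅ Z^4.

Boundary ∂_1: C_1 → C_0 is given by ∂[p,q] = [q] − [p]. For instance
  ∂QR = R − Q.
The 4×6 boundary matrix has rank 3 and Smith normal form diag(1,1,1).

Boundary ∂_2: C_2 → C_1 sends each 2-simplex [p,q,r] to [q,r] − [p,r] + [p,q]. For instance
  ∂PQS = QS − PS + PQ,
  ∂QRS = RS − QS + QR.
The 6×4 boundary matrix has rank 3 and Smith normal form diag(1,1,1).

From H_k ≅ ker(∂_k) / im(∂_{k+1}) we obtain:

  H_0: rank C_0 − rank ∂_1 = 4 − 3 = 1, and the invariant factors of ∂_1 are all 1, so H_0 = Z.
  H_1: rank ker ∂_1 − rank ∂_2 = (6 − 3) − 3 = 0, and the invariant factors of ∂_2 are all 1, so H_1 = 0.
  H_2: rank ker ∂_2 − rank ∂_3 = (4 − 3) − 0 = 1, and there is no ∂_3, so H_2 = Z.

As a check, the Euler characteristic is 4 − 6 + 4 = 2, which agrees with 1 − 0 + 1 = 2.

H_0 ≅ Z,  H_1 = 0,  H_2 ≅ Z.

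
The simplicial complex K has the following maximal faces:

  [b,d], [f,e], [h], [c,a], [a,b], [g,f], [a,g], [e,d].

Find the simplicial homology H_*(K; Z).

K has 8 vertices, 7 edges.
rank ∂_0 = 0, rank ∂_1 = 6 ⇒ b_0 = 8 − 0 − 6 = 2; all invariant factors of ∂_1 are 1 so no torsion. So H_0 = Z^2.
rank ∂_1 = 6, rank ∂_2 = 0 ⇒ b_1 = 7 − 6 − 0 = 1. So H_1 = Z.

H_0 = Z^2,  H_1 = Z.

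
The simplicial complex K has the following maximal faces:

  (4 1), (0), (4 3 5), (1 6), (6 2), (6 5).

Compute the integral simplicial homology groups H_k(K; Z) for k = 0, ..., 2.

We work with the vertex ordering 0 < 1 < 2 < 3 < 4 < 5 < 6. The simplices of K, each written with vertices in increasing order, are:

  0-simplices (7): [0], [1], [2], [3], [4], [5], [6]
  1-simplices (7): [1,4], [1,6], [2,6], [3,4], [3,5], [4,5], [5,6]
  2-simplices (1): [3,4,5]

so the chain groups are C_0 ≅ Z^7, C_1 ≅ Z^7, C_2 ≅ Z^1.

∂_1: C_1 → C_0 maps an edge to its endpoints' difference, ∂[p,q] = q − p. For instance
  ∂[1,6] = [6] − [1].
The resulting 7×7 matrix has rank 5, and its Smith normal form has invariant factors (1,1,1,1,1).

Boundary ∂_2: C_2 → C_1 sends each 2-simplex [p,q,r] to [q,r] − [p,r] + [p,q]. For instance
  ∂[3,4,5] = [4,5] − [3,5] + [3,4].
The 7×1 boundary matrix has rank 1 and Smith normal form diag(1).

From H_k ≅ ker(∂_k) / im(∂_{k+1}) we obtain:

  H_0: rank C_0 − rank ∂_1 = 7 − 5 = 2, and the invariant factors of ∂_1 are all 1, so H_0 = Z^2.
  H_1: rank ker ∂_1 − rank ∂_2 = (7 − 5) − 1 = 1, and the invariant factors of ∂_2 are all 1, so H_1 = Z.
  H_2: rank ker ∂_2 − rank ∂_3 = (1 − 1) − 0 = 0, and there is no ∂_3, so H_2 = 0.

As a check, the Euler characteristic is 7 − 7 + 1 = 1, which agrees with 2 − 1 + 0 = 1.

H_0 ≅ Z^2,  H_1 ≅ Z,  H_2 = 0.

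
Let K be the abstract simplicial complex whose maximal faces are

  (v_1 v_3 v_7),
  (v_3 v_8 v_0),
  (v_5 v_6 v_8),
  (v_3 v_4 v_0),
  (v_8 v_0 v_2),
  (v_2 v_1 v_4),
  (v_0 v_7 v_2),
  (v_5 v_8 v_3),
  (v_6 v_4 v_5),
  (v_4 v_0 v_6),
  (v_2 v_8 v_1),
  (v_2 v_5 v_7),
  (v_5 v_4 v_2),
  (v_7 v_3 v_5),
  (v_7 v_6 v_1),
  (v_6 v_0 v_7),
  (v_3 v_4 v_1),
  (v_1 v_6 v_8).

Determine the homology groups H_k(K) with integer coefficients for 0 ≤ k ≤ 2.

H_0 = Z,  H_1 = Z^2,  H_2 = Z.

We work with the vertex ordering v_0 < v_1 < v_2 < v_3 < v_4 < v_5 < v_6 < v_7 < v_8. The simplices of K, each written with vertices in increasing order, are:

  0-simplices (9): [v_0], [v_1], [v_2], [v_3], [v_4], [v_5], [v_6], [v_7], [v_8]
  1-simplices (27): (27 of them)
  2-simplices (18): (18 of them)

Hence C_0 ≅ Z^9, C_1 ≅ Z^27, C_2 ≅ Z^18.

∂_1: C_1 → C_0 is given by ∂[p,q] = [q] − [p]. For instance
  ∂[v_1,v_7] = [v_7] − [v_1].
The 9×27 boundary matrix has rank 8 and Smith normal form diag(1,1,1,1,1,1,1,1).

∂_2: C_2 → C_1 acts by ∂[p,q,r] = [q,r] − [p,r] + [p,q]. For instance
  ∂[v_1,v_6,v_7] = [v_6,v_7] − [v_1,v_7] + [v_1,v_6],
  ∂[v_3,v_5,v_7] = [v_5,v_7] − [v_3,v_7] + [v_3,v_5].
The 27×18 boundary matrix has rank 17 and Smith normal form diag(1,1,1,1,1,1,1,1,1,1,1,1,1,1,1,1,1).

From H_k ≅ ker(∂_k) / im(∂_{k+1}) we obtain:

  H_0: rank C_0 − rank ∂_1 = 9 − 8 = 1, and the invariant factors of ∂_1 are all 1, so H_0 ≅ Z.
  H_1: rank ker ∂_1 − rank ∂_2 = (27 − 8) − 17 = 2, and the invariant factors of ∂_2 are all 1, so H_1 ≅ Z^2.
  H_2: rank ker ∂_2 − rank ∂_3 = (18 − 17) − 0 = 1, and there is no ∂_3, so H_2 ≅ Z.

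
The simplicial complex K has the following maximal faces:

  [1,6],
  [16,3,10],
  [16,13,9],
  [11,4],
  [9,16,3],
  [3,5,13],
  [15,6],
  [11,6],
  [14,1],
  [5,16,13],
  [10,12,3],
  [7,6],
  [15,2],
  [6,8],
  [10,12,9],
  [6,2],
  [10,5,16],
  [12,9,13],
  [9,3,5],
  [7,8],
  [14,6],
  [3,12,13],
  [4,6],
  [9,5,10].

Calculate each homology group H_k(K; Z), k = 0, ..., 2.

H_0 = Z^2,  H_1 = Z^4 × Z/2,  H_2 = 0.

Order the vertices as 1 < 2 < 3 < 4 < 5 < 6 < 7 < 8 < 9 < 10 < 11 < 12 < 13 < 14 < 15 < 16. Listing each simplex with vertices in this order, K has dimension 2 with simplices:

  0-simplices (16): [1], [2], [3], [4], [5], [6], [7], [8], [9], [10], [11], [12], [13], [14], [15], [16]
  1-simplices (30): (30 of them)
  2-simplices (12): [3,5,9], [3,5,13], [3,9,16], [3,10,12], [3,10,16], [3,12,13], [5,9,10], [5,10,16], [5,13,16], [9,10,12], [9,12,13], [9,13,16]

so the chain groups are C_0 ≅ Z^16, C_1 ≅ Z^30, C_2 ≅ Z^12.

∂_1: C_1 → C_0 maps an edge to its endpoints' difference, ∂[p,q] = q − p.
As a 16×30 matrix over Z this has rank 14, with invariant factors (1,1,1,1,1,1,1,1,1,1,1,1,1,1).

∂_2: C_2 → C_1 acts by ∂[p,q,r] = [q,r] − [p,r] + [p,q]. For instance
  ∂[9,12,13] = [12,13] − [9,13] + [9,12],
  ∂[9,10,12] = [10,12] − [9,12] + [9,10].
This gives a 30×12 integer matrix of rank 12; reducing to Smith normal form yields diagonal entries (1,1,1,1,1,1,1,1,1,1,1,2).

Now H_k = ker ∂_k / im ∂_{k+1}, so:

  H_0: rank C_0 − rank ∂_1 = 16 − 14 = 2, and the invariant factors of ∂_1 are all 1, so H_0 = Z^2.
  H_1: rank ker ∂_1 − rank ∂_2 = (30 − 14) − 12 = 4, and ∂_2 has invariant factor 2 > 1, so H_1 = Z^4 × Z/2.
  H_2: rank ker ∂_2 − rank ∂_3 = (12 − 12) − 0 = 0, and there is no ∂_3, so H_2 = 0.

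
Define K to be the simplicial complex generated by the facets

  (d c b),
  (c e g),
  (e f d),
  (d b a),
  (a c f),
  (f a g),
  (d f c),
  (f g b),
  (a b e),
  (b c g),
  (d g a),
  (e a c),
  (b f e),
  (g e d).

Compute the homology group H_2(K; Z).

Take the total order a < b < c < d < e < f < g on the vertex set. Then K (dimension 2) consists of the simplices:

  0-simplices (7): a, b, c, d, e, f, g
  1-simplices (21): ab, ac, ad, ae, af, ag, bc, bd, be, bf, bg, cd, ce, cf, cg, de, df, dg, ef, eg, fg
  2-simplices (14): abd, abe, ace, acf, adg, afg, bcd, bcg, bef, bfg, cdf, ceg, def, deg

so the chain groups are C_0 ≅ Z^7, C_1 ≅ Z^21, C_2 ≅ Z^14.

∂_1: C_1 → C_0 maps an edge to its endpoints' difference, ∂[p,q] = q − p. For instance
  ∂ae = e − a.
The 7×21 boundary matrix has rank 6 and Smith normal form diag(1,1,1,1,1,1).

The boundary map ∂_2: C_2 → C_1 maps a triangle to the signed sum of its edges. For instance
  ∂bcd = cd − bd + bc,
  ∂bef = ef − bf + be.
As a 21×14 matrix over Z this has rank 13, with invariant factors (1,1,1,1,1,1,1,1,1,1,1,1,1).

Now H_k = ker ∂_k / im ∂_{k+1}, so:

  H_2: rank ker ∂_2 − rank ∂_3 = (14 − 13) − 0 = 1, and there is no ∂_3, so H_2 = Z.

(K is a triangulation of the torus T^2.)

H_2 ≅ Z.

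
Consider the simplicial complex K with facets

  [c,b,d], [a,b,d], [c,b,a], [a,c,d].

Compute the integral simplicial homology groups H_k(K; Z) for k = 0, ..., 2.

H_0 ≅ Z,  H_1 = 0,  H_2 ≅ Z.

Take the total order a < b < c < d on the vertex set. Then K (dimension 2) consists of the simplices:

  0-simplices (4): a, b, c, d
  1-simplices (6): ab, ac, ad, bc, bd, cd
  2-simplices (4): abc, abd, acd, bcd

so the chain groups are C_0 ≅ Z^4, C_1 ≅ Z^6, C_2 ≅ Z^4.

The boundary map ∂_1: C_1 → C_0 is given by ∂[p,q] = [q] − [p].
The 4×6 boundary matrix has rank 3 and Smith normal form diag(1,1,1).

∂_2: C_2 → C_1 maps a triangle to the signed sum of its edges. For instance
  ∂abc = bc − ac + ab,
  ∂abd = bd − ad + ab.
As a 6×4 matrix over Z this has rank 3, with invariant factors (1,1,1).

From H_k ≅ ker(∂_k) / im(∂_{k+1}) we obtain:

  H_0: rank C_0 − rank ∂_1 = 4 − 3 = 1, and the invariant factors of ∂_1 are all 1, so H_0 = Z.
  H_1: rank ker ∂_1 − rank ∂_2 = (6 − 3) − 3 = 0, and the invariant factors of ∂_2 are all 1, so H_1 = 0.
  H_2: rank ker ∂_2 − rank ∂_3 = (4 − 3) − 0 = 1, and there is no ∂_3, so H_2 = Z.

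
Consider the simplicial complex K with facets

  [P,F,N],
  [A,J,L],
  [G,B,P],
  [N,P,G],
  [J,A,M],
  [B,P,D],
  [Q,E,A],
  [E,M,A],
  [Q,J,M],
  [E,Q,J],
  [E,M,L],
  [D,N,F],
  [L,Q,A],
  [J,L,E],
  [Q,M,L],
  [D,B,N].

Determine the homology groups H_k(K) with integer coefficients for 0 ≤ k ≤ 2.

Take the total order A < B < D < E < F < G < J < L < M < N < P < Q on the vertex set. Then K (dimension 2) consists of the simplices:

  0-simplices (12): A, B, D, E, F, G, J, L, M, N, P, Q
  1-simplices (27): AE, AJ, AL, AM, AQ, BD, BG, BN, BP, DF, DN, DP, EJ, EL, EM, EQ, FN, FP, GN, GP, JL, JM, JQ, LM, LQ, MQ, NP
  2-simplices (16): AEM, AEQ, AJL, AJM, ALQ, BDN, BDP, BGP, DFN, EJL, EJQ, ELM, FNP, GNP, JMQ, LMQ

Hence C_0 ≅ Z^12, C_1 ≅ Z^27, C_2 ≅ Z^16.

Boundary ∂_1: C_1 → C_0 is given by ∂[p,q] = [q] − [p].
The 12×27 boundary matrix has rank 10 and Smith normal form diag(1,1,1,1,1,1,1,1,1,1).

The boundary map ∂_2: C_2 → C_1 acts by ∂[p,q,r] = [q,r] − [p,r] + [p,q]. For instance
  ∂BDN = DN − BN + BD,
  ∂AJL = JL − AL + AJ.
As a 27×16 matrix over Z this has rank 16, with invariant factors (1,1,1,1,1,1,1,1,1,1,1,1,1,1,1,2).

From H_k ≅ ker(∂_k) / im(∂_{k+1}) we obtain:

  H_0: rank C_0 − rank ∂_1 = 12 − 10 = 2, and the invariant factors of ∂_1 are all 1, so H_0 ≅ Z^2.
  H_1: rank ker ∂_1 − rank ∂_2 = (27 − 10) − 16 = 1, and ∂_2 has invariant factor 2 > 1, so H_1 ≅ Z ⊕ Z/2Z.
  H_2: rank ker ∂_2 − rank ∂_3 = (16 − 16) − 0 = 0, and there is no ∂_3, so H_2 ≅ 0.

As a check, the Euler characteristic is 12 − 27 + 16 = 1, which agrees with 2 − 1 + 0 = 1.

H_0 = Z^2,  H_1 = Z ⊕ Z/2Z,  H_2 = 0.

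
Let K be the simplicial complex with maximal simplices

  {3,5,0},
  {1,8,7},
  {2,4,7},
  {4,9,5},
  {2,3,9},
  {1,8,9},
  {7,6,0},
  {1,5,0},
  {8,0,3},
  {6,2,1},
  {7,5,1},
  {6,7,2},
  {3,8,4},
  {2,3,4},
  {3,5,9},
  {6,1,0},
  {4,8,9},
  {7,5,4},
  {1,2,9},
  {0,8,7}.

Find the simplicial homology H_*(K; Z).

H_0 = Z,  H_1 = Z ⊕ Z_2,  H_2 = 0.

Order the vertices as 0 < 1 < 2 < 3 < 4 < 5 < 6 < 7 < 8 < 9. Listing each simplex with vertices in this order, K has dimension 2 with simplices:

  0-simplices (10): [0], [1], [2], [3], [4], [5], [6], [7], [8], [9]
  1-simplices (30): (30 of them)
  2-simplices (20): (20 of them)

Hence C_0 ≅ Z^10, C_1 ≅ Z^30, C_2 ≅ Z^20.

∂_1: C_1 → C_0 sends each edge [p,q] (with p < q) to q − p. For instance
  ∂[1,7] = [7] − [1].
The resulting 10×30 matrix has rank 9, and its Smith normal form has invariant factors (1,1,1,1,1,1,1,1,1).

∂_2: C_2 → C_1 sends each 2-simplex [p,q,r] to [q,r] − [p,r] + [p,q]. For instance
  ∂[4,5,7] = [5,7] − [4,7] + [4,5],
  ∂[1,2,9] = [2,9] − [1,9] + [1,2].
As a 30×20 matrix over Z this has rank 20, with invariant factors (1,1,1,1,1,1,1,1,1,1,1,1,1,1,1,1,1,1,1,2).

Reading off H_k = ker ∂_k / im ∂_{k+1}:

  H_0: rank C_0 − rank ∂_1 = 10 − 9 = 1, and the invariant factors of ∂_1 are all 1, so H_0 = Z.
  H_1: rank ker ∂_1 − rank ∂_2 = (30 − 9) − 20 = 1, and ∂_2 has invariant factor 2 > 1, so H_1 = Z ⊕ Z_2.
  H_2: rank ker ∂_2 − rank ∂_3 = (20 − 20) − 0 = 0, and there is no ∂_3, so H_2 = 0.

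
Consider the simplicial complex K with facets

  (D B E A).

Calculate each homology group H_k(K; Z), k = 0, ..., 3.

K has 4 vertices, 6 edges, 4 triangles, 1 3-simplex.
rank ∂_0 = 0, rank ∂_1 = 3 ⇒ b_0 = 4 − 0 − 3 = 1; all invariant factors of ∂_1 are 1 so no torsion. So H_0 = Z.
rank ∂_1 = 3, rank ∂_2 = 3 ⇒ b_1 = 6 − 3 − 3 = 0; all invariant factors of ∂_2 are 1 so no torsion. So H_1 = 0.
rank ∂_2 = 3, rank ∂_3 = 1 ⇒ b_2 = 4 − 3 − 1 = 0; all invariant factors of ∂_3 are 1 so no torsion. So H_2 = 0.
rank ∂_3 = 1, rank ∂_4 = 0 ⇒ b_3 = 1 − 1 − 0 = 0. So H_3 = 0.

H_0 ≅ Z,  H_1 = 0,  H_2 = 0,  H_3 = 0.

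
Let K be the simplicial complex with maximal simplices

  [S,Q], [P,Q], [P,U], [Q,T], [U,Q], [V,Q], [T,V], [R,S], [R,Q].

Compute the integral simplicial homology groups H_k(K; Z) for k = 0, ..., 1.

H_0 ≅ Z,  H_1 ≅ Z^3.

Take the total order P < Q < R < S < T < U < V on the vertex set. Then K (dimension 1) consists of the simplices:

  0-simplices (7): P, Q, R, S, T, U, V
  1-simplices (9): PQ, PU, QR, QS, QT, QU, QV, RS, TV

so the chain groups are C_0 ≅ Z^7, C_1 ≅ Z^9.

∂_1: C_1 → C_0 is given by ∂[p,q] = [q] − [p].
The 7×9 boundary matrix has rank 6 and Smith normal form diag(1,1,1,1,1,1).

Reading off H_k = ker ∂_k / im ∂_{k+1}:

  H_0: rank C_0 − rank ∂_1 = 7 − 6 = 1, and the invariant factors of ∂_1 are all 1, so H_0 ≅ Z.
  H_1: rank ker ∂_1 − rank ∂_2 = (9 − 6) − 0 = 3, and there is no ∂_2, so H_1 ≅ Z^3.

As a check, the Euler characteristic is 7 − 9 = -2, which agrees with 1 − 3 = -2.
(K is a triangulation of a wedge of 3 circles.)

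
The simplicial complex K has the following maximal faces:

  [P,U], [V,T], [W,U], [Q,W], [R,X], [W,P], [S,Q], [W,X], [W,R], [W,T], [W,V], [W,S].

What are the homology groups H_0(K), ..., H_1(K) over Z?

H_0 = Z,  H_1 = Z^4.

K has 9 vertices, 12 edges.
rank ∂_0 = 0, rank ∂_1 = 8 ⇒ b_0 = 9 − 0 − 8 = 1; all invariant factors of ∂_1 are 1 so no torsion. So H_0 ≅ Z.
rank ∂_1 = 8, rank ∂_2 = 0 ⇒ b_1 = 12 − 8 − 0 = 4. So H_1 ≅ Z^4.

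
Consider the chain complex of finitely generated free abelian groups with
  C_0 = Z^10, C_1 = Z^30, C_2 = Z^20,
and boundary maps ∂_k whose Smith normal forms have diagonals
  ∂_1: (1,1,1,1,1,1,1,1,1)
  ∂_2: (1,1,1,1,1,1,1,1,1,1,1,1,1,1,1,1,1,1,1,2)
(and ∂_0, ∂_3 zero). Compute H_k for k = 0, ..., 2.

H_0 = Z,  H_1 = Z × Z/2,  H_2 = 0.

H_0: b_0 = 10 − 0 − 9 = 1; torsion from ∂_1 factors > 1: none. So H_0 = Z.
H_1: b_1 = 30 − 9 − 20 = 1; torsion from ∂_2 factors > 1: [2]. So H_1 = Z × Z/2.
H_2: b_2 = 20 − 20 − 0 = 0; torsion from ∂_3 factors > 1: none. So H_2 = 0.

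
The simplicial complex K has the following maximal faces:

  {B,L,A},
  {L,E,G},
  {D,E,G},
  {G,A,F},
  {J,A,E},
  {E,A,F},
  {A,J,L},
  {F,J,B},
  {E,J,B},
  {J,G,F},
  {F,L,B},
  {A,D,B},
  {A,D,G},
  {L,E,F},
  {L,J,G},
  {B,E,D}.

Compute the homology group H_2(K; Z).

Fix the vertex order A < B < D < E < F < G < J < L and write every simplex with vertices in increasing order. Then dim K = 2 and the simplices of K are:

  0-simplices (8): A, B, D, E, F, G, J, L
  1-simplices (24): AB, AD, AE, AF, AG, AJ, AL, BD, BE, BF, BJ, BL, DE, DG, EF, EG, EJ, EL, FG, FJ, FL, GJ, GL, JL
  2-simplices (16): ABD, ABL, ADG, AEF, AEJ, AFG, AJL, BDE, BEJ, BFJ, BFL, DEG, EFL, EGL, FGJ, GJL

Hence C_0 ≅ Z^8, C_1 ≅ Z^24, C_2 ≅ Z^16.

The boundary map ∂_1: C_1 → C_0 maps an edge to its endpoints' difference, ∂[p,q] = q − p. For instance
  ∂DE = E − D.
As a 8×24 matrix over Z this has rank 7, with invariant factors (1,1,1,1,1,1,1).

The boundary map ∂_2: C_2 → C_1 sends each 2-simplex [p,q,r] to [q,r] − [p,r] + [p,q]. For instance
  ∂EGL = GL − EL + EG,
  ∂ADG = DG − AG + AD.
This gives a 24×16 integer matrix of rank 15; reducing to Smith normal form yields diagonal entries (1,1,1,1,1,1,1,1,1,1,1,1,1,1,1).

From H_k ≅ ker(∂_k) / im(∂_{k+1}) we obtain:

  H_2: rank ker ∂_2 − rank ∂_3 = (16 − 15) − 0 = 1, and there is no ∂_3, so H_2 = Z.

H_2 ≅ Z.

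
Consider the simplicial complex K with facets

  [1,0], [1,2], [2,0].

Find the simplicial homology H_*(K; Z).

H_0 ≅ Z,  H_1 ≅ Z.

Order the vertices as 0 < 1 < 2. Listing each simplex with vertices in this order, K has dimension 1 with simplices:

  0-simplices (3): [0], [1], [2]
  1-simplices (3): [0,1], [0,2], [1,2]

so the chain groups are C_0 ≅ Z^3, C_1 ≅ Z^3.

The boundary map ∂_1: C_1 → C_0 is given by ∂[p,q] = [q] − [p].
As a 3×3 matrix over Z this has rank 2, with invariant factors (1,1).

Now H_k = ker ∂_k / im ∂_{k+1}, so:

  H_0: rank C_0 − rank ∂_1 = 3 − 2 = 1, and the invariant factors of ∂_1 are all 1, so H_0 ≅ Z.
  H_1: rank ker ∂_1 − rank ∂_2 = (3 − 2) − 0 = 1, and there is no ∂_2, so H_1 ≅ Z.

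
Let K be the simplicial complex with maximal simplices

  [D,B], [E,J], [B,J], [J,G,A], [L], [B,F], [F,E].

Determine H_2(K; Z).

Take the total order A < B < D < E < F < G < J < L on the vertex set. Then K (dimension 2) consists of the simplices:

  0-simplices (8): A, B, D, E, F, G, J, L
  1-simplices (8): AG, AJ, BD, BF, BJ, EF, EJ, GJ
  2-simplices (1): AGJ

so the chain groups are C_0 ≅ Z^8, C_1 ≅ Z^8, C_2 ≅ Z^1.

∂_1: C_1 → C_0 sends each edge [p,q] (with p < q) to q − p. For instance
  ∂GJ = J − G.
This gives a 8×8 integer matrix of rank 6; reducing to Smith normal form yields diagonal entries (1,1,1,1,1,1).

∂_2: C_2 → C_1 sends each 2-simplex [p,q,r] to [q,r] − [p,r] + [p,q]. For instance
  ∂AGJ = GJ − AJ + AG.
As a 8×1 matrix over Z this has rank 1, with invariant factors (1).

Computing H_k = (kernel of ∂_k) / (image of ∂_{k+1}):

  H_2: rank ker ∂_2 − rank ∂_3 = (1 − 1) − 0 = 0, and there is no ∂_3, so H_2 ≅ 0.

H_2 = 0.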